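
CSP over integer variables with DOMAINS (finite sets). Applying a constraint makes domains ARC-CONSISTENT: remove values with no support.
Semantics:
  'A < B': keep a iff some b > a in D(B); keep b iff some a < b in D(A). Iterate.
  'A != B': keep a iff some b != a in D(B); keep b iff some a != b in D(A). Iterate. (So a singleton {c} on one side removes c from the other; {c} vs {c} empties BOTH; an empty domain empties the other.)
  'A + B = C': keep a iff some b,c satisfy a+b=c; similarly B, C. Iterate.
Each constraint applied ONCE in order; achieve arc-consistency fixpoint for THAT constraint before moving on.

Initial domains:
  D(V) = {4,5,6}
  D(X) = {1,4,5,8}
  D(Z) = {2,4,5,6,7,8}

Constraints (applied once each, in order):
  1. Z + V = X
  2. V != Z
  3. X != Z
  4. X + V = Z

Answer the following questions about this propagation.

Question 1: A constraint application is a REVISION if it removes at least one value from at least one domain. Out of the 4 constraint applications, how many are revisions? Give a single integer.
Constraint 1 (Z + V = X) on D(Z)={2,4,5,6,7,8} D(V)={4,5,6} D(X)={1,4,5,8}: Z {2,4,5,6,7,8}->{2,4}; V {4,5,6}->{4,6}; X {1,4,5,8}->{8} => REVISION
Constraint 2 (V != Z) on D(V)={4,6} D(Z)={2,4}: no change => not a revision
Constraint 3 (X != Z) on D(X)={8} D(Z)={2,4}: no change => not a revision
Constraint 4 (X + V = Z) on D(X)={8} D(V)={4,6} D(Z)={2,4}: X {8}->{}; V {4,6}->{}; Z {2,4}->{} => REVISION
Total revisions = 2

Answer: 2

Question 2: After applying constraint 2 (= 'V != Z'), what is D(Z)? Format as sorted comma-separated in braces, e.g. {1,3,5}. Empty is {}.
Constraint 1 (Z + V = X) on D(Z)={2,4,5,6,7,8} D(V)={4,5,6} D(X)={1,4,5,8}: Z {2,4,5,6,7,8}->{2,4}; V {4,5,6}->{4,6}; X {1,4,5,8}->{8}
Constraint 2 (V != Z) on D(V)={4,6} D(Z)={2,4}: no change
So after constraint 2: D(Z) = {2,4}

Answer: {2,4}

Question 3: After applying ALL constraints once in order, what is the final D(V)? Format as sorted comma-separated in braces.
Answer: {}

Derivation:
Constraint 1 (Z + V = X) on D(Z)={2,4,5,6,7,8} D(V)={4,5,6} D(X)={1,4,5,8}: Z {2,4,5,6,7,8}->{2,4}; V {4,5,6}->{4,6}; X {1,4,5,8}->{8}
Constraint 2 (V != Z) on D(V)={4,6} D(Z)={2,4}: no change
Constraint 3 (X != Z) on D(X)={8} D(Z)={2,4}: no change
Constraint 4 (X + V = Z) on D(X)={8} D(V)={4,6} D(Z)={2,4}: X {8}->{}; V {4,6}->{}; Z {2,4}->{}
So after all 4 constraints: D(V) = {}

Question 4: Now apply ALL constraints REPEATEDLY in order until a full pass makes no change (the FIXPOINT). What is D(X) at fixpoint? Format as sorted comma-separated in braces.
Answer: {}

Derivation:
pass 0 (initial): D(X)={1,4,5,8}
pass 1: V {4,5,6}->{}; X {1,4,5,8}->{}; Z {2,4,5,6,7,8}->{}
pass 2: no change
Fixpoint after 2 passes: D(X) = {}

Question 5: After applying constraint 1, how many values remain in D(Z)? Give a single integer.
Constraint 1 (Z + V = X) on D(Z)={2,4,5,6,7,8} D(V)={4,5,6} D(X)={1,4,5,8}: Z {2,4,5,6,7,8}->{2,4}; V {4,5,6}->{4,6}; X {1,4,5,8}->{8}
So after constraint 1: D(Z)={2,4}, size = 2

Answer: 2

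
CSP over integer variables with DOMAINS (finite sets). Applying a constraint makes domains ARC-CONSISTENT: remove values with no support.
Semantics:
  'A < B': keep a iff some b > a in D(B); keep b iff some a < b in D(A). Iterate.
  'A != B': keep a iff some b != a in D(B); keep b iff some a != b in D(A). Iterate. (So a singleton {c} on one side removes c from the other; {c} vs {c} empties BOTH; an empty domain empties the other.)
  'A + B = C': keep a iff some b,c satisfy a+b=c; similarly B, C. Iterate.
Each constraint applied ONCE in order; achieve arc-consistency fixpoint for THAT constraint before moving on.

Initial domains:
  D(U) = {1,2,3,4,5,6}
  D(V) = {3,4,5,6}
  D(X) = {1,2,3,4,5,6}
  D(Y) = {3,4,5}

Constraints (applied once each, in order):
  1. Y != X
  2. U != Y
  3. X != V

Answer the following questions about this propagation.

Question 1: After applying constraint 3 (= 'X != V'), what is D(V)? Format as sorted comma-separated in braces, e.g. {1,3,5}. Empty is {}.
Constraint 1 (Y != X) on D(Y)={3,4,5} D(X)={1,2,3,4,5,6}: no change
Constraint 2 (U != Y) on D(U)={1,2,3,4,5,6} D(Y)={3,4,5}: no change
Constraint 3 (X != V) on D(X)={1,2,3,4,5,6} D(V)={3,4,5,6}: no change
So after constraint 3: D(V) = {3,4,5,6}

Answer: {3,4,5,6}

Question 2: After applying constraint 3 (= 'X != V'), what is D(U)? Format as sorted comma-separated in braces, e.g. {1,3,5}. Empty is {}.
Answer: {1,2,3,4,5,6}

Derivation:
Constraint 1 (Y != X) on D(Y)={3,4,5} D(X)={1,2,3,4,5,6}: no change
Constraint 2 (U != Y) on D(U)={1,2,3,4,5,6} D(Y)={3,4,5}: no change
Constraint 3 (X != V) on D(X)={1,2,3,4,5,6} D(V)={3,4,5,6}: no change
So after constraint 3: D(U) = {1,2,3,4,5,6}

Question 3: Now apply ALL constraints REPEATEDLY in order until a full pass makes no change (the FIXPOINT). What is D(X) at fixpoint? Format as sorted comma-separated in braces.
pass 0 (initial): D(X)={1,2,3,4,5,6}
pass 1: no change
Fixpoint after 1 passes: D(X) = {1,2,3,4,5,6}

Answer: {1,2,3,4,5,6}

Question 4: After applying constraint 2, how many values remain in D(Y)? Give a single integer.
Answer: 3

Derivation:
Constraint 1 (Y != X) on D(Y)={3,4,5} D(X)={1,2,3,4,5,6}: no change
Constraint 2 (U != Y) on D(U)={1,2,3,4,5,6} D(Y)={3,4,5}: no change
So after constraint 2: D(Y)={3,4,5}, size = 3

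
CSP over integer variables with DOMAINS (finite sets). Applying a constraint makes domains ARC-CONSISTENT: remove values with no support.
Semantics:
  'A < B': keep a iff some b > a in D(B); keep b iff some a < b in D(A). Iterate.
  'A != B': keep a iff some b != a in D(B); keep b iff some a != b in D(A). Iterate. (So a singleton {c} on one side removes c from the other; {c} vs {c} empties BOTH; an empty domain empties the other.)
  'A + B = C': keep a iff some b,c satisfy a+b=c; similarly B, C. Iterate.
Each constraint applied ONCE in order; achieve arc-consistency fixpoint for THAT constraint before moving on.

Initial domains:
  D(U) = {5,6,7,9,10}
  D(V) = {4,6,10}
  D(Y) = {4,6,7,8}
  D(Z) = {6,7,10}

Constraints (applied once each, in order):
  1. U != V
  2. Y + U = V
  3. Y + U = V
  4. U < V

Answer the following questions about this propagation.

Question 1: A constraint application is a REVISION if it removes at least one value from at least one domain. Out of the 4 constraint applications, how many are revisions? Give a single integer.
Answer: 1

Derivation:
Constraint 1 (U != V) on D(U)={5,6,7,9,10} D(V)={4,6,10}: no change => not a revision
Constraint 2 (Y + U = V) on D(Y)={4,6,7,8} D(U)={5,6,7,9,10} D(V)={4,6,10}: Y {4,6,7,8}->{4}; U {5,6,7,9,10}->{6}; V {4,6,10}->{10} => REVISION
Constraint 3 (Y + U = V) on D(Y)={4} D(U)={6} D(V)={10}: no change => not a revision
Constraint 4 (U < V) on D(U)={6} D(V)={10}: no change => not a revision
Total revisions = 1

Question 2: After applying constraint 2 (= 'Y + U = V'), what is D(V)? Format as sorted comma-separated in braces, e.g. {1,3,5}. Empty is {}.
Answer: {10}

Derivation:
Constraint 1 (U != V) on D(U)={5,6,7,9,10} D(V)={4,6,10}: no change
Constraint 2 (Y + U = V) on D(Y)={4,6,7,8} D(U)={5,6,7,9,10} D(V)={4,6,10}: Y {4,6,7,8}->{4}; U {5,6,7,9,10}->{6}; V {4,6,10}->{10}
So after constraint 2: D(V) = {10}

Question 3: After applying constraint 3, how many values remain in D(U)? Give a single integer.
Constraint 1 (U != V) on D(U)={5,6,7,9,10} D(V)={4,6,10}: no change
Constraint 2 (Y + U = V) on D(Y)={4,6,7,8} D(U)={5,6,7,9,10} D(V)={4,6,10}: Y {4,6,7,8}->{4}; U {5,6,7,9,10}->{6}; V {4,6,10}->{10}
Constraint 3 (Y + U = V) on D(Y)={4} D(U)={6} D(V)={10}: no change
So after constraint 3: D(U)={6}, size = 1

Answer: 1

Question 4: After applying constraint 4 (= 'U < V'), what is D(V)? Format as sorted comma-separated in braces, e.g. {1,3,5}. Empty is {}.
Constraint 1 (U != V) on D(U)={5,6,7,9,10} D(V)={4,6,10}: no change
Constraint 2 (Y + U = V) on D(Y)={4,6,7,8} D(U)={5,6,7,9,10} D(V)={4,6,10}: Y {4,6,7,8}->{4}; U {5,6,7,9,10}->{6}; V {4,6,10}->{10}
Constraint 3 (Y + U = V) on D(Y)={4} D(U)={6} D(V)={10}: no change
Constraint 4 (U < V) on D(U)={6} D(V)={10}: no change
So after constraint 4: D(V) = {10}

Answer: {10}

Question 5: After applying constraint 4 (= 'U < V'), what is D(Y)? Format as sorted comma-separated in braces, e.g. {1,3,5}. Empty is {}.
Answer: {4}

Derivation:
Constraint 1 (U != V) on D(U)={5,6,7,9,10} D(V)={4,6,10}: no change
Constraint 2 (Y + U = V) on D(Y)={4,6,7,8} D(U)={5,6,7,9,10} D(V)={4,6,10}: Y {4,6,7,8}->{4}; U {5,6,7,9,10}->{6}; V {4,6,10}->{10}
Constraint 3 (Y + U = V) on D(Y)={4} D(U)={6} D(V)={10}: no change
Constraint 4 (U < V) on D(U)={6} D(V)={10}: no change
So after constraint 4: D(Y) = {4}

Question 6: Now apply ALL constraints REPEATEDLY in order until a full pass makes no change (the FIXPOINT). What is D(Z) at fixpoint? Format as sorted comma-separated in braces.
Answer: {6,7,10}

Derivation:
pass 0 (initial): D(Z)={6,7,10}
pass 1: U {5,6,7,9,10}->{6}; V {4,6,10}->{10}; Y {4,6,7,8}->{4}
pass 2: no change
Fixpoint after 2 passes: D(Z) = {6,7,10}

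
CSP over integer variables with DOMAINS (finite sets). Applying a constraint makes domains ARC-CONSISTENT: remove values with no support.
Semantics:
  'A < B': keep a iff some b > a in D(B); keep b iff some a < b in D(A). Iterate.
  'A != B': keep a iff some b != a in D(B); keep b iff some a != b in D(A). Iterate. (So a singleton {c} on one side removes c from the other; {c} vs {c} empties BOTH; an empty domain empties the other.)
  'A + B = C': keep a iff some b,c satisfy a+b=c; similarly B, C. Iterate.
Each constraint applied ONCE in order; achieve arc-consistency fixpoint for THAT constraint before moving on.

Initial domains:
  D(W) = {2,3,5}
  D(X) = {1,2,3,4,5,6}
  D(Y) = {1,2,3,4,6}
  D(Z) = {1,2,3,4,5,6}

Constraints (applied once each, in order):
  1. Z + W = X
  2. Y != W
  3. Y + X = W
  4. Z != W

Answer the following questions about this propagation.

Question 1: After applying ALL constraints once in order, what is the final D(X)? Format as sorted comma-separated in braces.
Answer: {3,4}

Derivation:
Constraint 1 (Z + W = X) on D(Z)={1,2,3,4,5,6} D(W)={2,3,5} D(X)={1,2,3,4,5,6}: Z {1,2,3,4,5,6}->{1,2,3,4}; X {1,2,3,4,5,6}->{3,4,5,6}
Constraint 2 (Y != W) on D(Y)={1,2,3,4,6} D(W)={2,3,5}: no change
Constraint 3 (Y + X = W) on D(Y)={1,2,3,4,6} D(X)={3,4,5,6} D(W)={2,3,5}: Y {1,2,3,4,6}->{1,2}; X {3,4,5,6}->{3,4}; W {2,3,5}->{5}
Constraint 4 (Z != W) on D(Z)={1,2,3,4} D(W)={5}: no change
So after all 4 constraints: D(X) = {3,4}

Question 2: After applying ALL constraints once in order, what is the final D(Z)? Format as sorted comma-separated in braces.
Constraint 1 (Z + W = X) on D(Z)={1,2,3,4,5,6} D(W)={2,3,5} D(X)={1,2,3,4,5,6}: Z {1,2,3,4,5,6}->{1,2,3,4}; X {1,2,3,4,5,6}->{3,4,5,6}
Constraint 2 (Y != W) on D(Y)={1,2,3,4,6} D(W)={2,3,5}: no change
Constraint 3 (Y + X = W) on D(Y)={1,2,3,4,6} D(X)={3,4,5,6} D(W)={2,3,5}: Y {1,2,3,4,6}->{1,2}; X {3,4,5,6}->{3,4}; W {2,3,5}->{5}
Constraint 4 (Z != W) on D(Z)={1,2,3,4} D(W)={5}: no change
So after all 4 constraints: D(Z) = {1,2,3,4}

Answer: {1,2,3,4}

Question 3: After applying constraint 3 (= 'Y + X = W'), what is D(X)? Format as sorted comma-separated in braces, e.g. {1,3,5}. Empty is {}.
Constraint 1 (Z + W = X) on D(Z)={1,2,3,4,5,6} D(W)={2,3,5} D(X)={1,2,3,4,5,6}: Z {1,2,3,4,5,6}->{1,2,3,4}; X {1,2,3,4,5,6}->{3,4,5,6}
Constraint 2 (Y != W) on D(Y)={1,2,3,4,6} D(W)={2,3,5}: no change
Constraint 3 (Y + X = W) on D(Y)={1,2,3,4,6} D(X)={3,4,5,6} D(W)={2,3,5}: Y {1,2,3,4,6}->{1,2}; X {3,4,5,6}->{3,4}; W {2,3,5}->{5}
So after constraint 3: D(X) = {3,4}

Answer: {3,4}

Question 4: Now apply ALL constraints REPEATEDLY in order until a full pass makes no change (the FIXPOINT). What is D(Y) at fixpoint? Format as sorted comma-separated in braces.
Answer: {}

Derivation:
pass 0 (initial): D(Y)={1,2,3,4,6}
pass 1: W {2,3,5}->{5}; X {1,2,3,4,5,6}->{3,4}; Y {1,2,3,4,6}->{1,2}; Z {1,2,3,4,5,6}->{1,2,3,4}
pass 2: W {5}->{}; X {3,4}->{}; Y {1,2}->{}; Z {1,2,3,4}->{}
pass 3: no change
Fixpoint after 3 passes: D(Y) = {}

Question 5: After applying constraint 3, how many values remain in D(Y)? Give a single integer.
Constraint 1 (Z + W = X) on D(Z)={1,2,3,4,5,6} D(W)={2,3,5} D(X)={1,2,3,4,5,6}: Z {1,2,3,4,5,6}->{1,2,3,4}; X {1,2,3,4,5,6}->{3,4,5,6}
Constraint 2 (Y != W) on D(Y)={1,2,3,4,6} D(W)={2,3,5}: no change
Constraint 3 (Y + X = W) on D(Y)={1,2,3,4,6} D(X)={3,4,5,6} D(W)={2,3,5}: Y {1,2,3,4,6}->{1,2}; X {3,4,5,6}->{3,4}; W {2,3,5}->{5}
So after constraint 3: D(Y)={1,2}, size = 2

Answer: 2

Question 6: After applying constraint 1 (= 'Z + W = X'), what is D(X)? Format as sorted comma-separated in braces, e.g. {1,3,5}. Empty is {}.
Answer: {3,4,5,6}

Derivation:
Constraint 1 (Z + W = X) on D(Z)={1,2,3,4,5,6} D(W)={2,3,5} D(X)={1,2,3,4,5,6}: Z {1,2,3,4,5,6}->{1,2,3,4}; X {1,2,3,4,5,6}->{3,4,5,6}
So after constraint 1: D(X) = {3,4,5,6}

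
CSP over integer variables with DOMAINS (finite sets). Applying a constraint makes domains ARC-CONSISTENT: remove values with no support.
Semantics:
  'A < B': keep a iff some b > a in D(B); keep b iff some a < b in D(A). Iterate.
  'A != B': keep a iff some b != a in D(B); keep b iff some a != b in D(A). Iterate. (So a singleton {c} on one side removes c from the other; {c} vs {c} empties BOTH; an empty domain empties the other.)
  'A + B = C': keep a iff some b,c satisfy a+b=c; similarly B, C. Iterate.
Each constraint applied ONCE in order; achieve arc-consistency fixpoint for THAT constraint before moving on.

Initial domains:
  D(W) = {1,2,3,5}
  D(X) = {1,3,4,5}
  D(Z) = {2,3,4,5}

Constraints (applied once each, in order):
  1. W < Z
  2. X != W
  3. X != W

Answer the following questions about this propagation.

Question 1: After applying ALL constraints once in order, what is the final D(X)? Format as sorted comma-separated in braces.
Answer: {1,3,4,5}

Derivation:
Constraint 1 (W < Z) on D(W)={1,2,3,5} D(Z)={2,3,4,5}: W {1,2,3,5}->{1,2,3}
Constraint 2 (X != W) on D(X)={1,3,4,5} D(W)={1,2,3}: no change
Constraint 3 (X != W) on D(X)={1,3,4,5} D(W)={1,2,3}: no change
So after all 3 constraints: D(X) = {1,3,4,5}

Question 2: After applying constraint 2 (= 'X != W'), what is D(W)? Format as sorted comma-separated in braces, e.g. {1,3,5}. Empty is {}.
Constraint 1 (W < Z) on D(W)={1,2,3,5} D(Z)={2,3,4,5}: W {1,2,3,5}->{1,2,3}
Constraint 2 (X != W) on D(X)={1,3,4,5} D(W)={1,2,3}: no change
So after constraint 2: D(W) = {1,2,3}

Answer: {1,2,3}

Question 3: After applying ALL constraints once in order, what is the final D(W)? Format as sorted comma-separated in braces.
Answer: {1,2,3}

Derivation:
Constraint 1 (W < Z) on D(W)={1,2,3,5} D(Z)={2,3,4,5}: W {1,2,3,5}->{1,2,3}
Constraint 2 (X != W) on D(X)={1,3,4,5} D(W)={1,2,3}: no change
Constraint 3 (X != W) on D(X)={1,3,4,5} D(W)={1,2,3}: no change
So after all 3 constraints: D(W) = {1,2,3}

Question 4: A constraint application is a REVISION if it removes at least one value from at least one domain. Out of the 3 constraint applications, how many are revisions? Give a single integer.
Answer: 1

Derivation:
Constraint 1 (W < Z) on D(W)={1,2,3,5} D(Z)={2,3,4,5}: W {1,2,3,5}->{1,2,3} => REVISION
Constraint 2 (X != W) on D(X)={1,3,4,5} D(W)={1,2,3}: no change => not a revision
Constraint 3 (X != W) on D(X)={1,3,4,5} D(W)={1,2,3}: no change => not a revision
Total revisions = 1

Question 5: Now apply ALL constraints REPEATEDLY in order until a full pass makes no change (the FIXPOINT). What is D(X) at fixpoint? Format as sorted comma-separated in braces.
Answer: {1,3,4,5}

Derivation:
pass 0 (initial): D(X)={1,3,4,5}
pass 1: W {1,2,3,5}->{1,2,3}
pass 2: no change
Fixpoint after 2 passes: D(X) = {1,3,4,5}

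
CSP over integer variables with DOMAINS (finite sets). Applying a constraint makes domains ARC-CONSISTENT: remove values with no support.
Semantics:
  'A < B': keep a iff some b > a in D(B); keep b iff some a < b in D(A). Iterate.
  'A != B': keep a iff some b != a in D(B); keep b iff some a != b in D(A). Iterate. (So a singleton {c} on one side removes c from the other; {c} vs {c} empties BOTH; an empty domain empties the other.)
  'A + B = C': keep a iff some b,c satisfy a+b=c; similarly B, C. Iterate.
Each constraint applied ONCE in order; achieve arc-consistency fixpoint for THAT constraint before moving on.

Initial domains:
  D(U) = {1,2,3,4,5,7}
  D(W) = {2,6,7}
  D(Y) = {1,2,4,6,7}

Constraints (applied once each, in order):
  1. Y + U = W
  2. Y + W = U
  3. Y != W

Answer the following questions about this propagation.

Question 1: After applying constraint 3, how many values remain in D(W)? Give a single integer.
Constraint 1 (Y + U = W) on D(Y)={1,2,4,6,7} D(U)={1,2,3,4,5,7} D(W)={2,6,7}: Y {1,2,4,6,7}->{1,2,4,6}; U {1,2,3,4,5,7}->{1,2,3,4,5}
Constraint 2 (Y + W = U) on D(Y)={1,2,4,6} D(W)={2,6,7} D(U)={1,2,3,4,5}: Y {1,2,4,6}->{1,2}; W {2,6,7}->{2}; U {1,2,3,4,5}->{3,4}
Constraint 3 (Y != W) on D(Y)={1,2} D(W)={2}: Y {1,2}->{1}
So after constraint 3: D(W)={2}, size = 1

Answer: 1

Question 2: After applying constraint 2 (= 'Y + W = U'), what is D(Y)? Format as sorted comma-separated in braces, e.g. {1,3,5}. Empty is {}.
Constraint 1 (Y + U = W) on D(Y)={1,2,4,6,7} D(U)={1,2,3,4,5,7} D(W)={2,6,7}: Y {1,2,4,6,7}->{1,2,4,6}; U {1,2,3,4,5,7}->{1,2,3,4,5}
Constraint 2 (Y + W = U) on D(Y)={1,2,4,6} D(W)={2,6,7} D(U)={1,2,3,4,5}: Y {1,2,4,6}->{1,2}; W {2,6,7}->{2}; U {1,2,3,4,5}->{3,4}
So after constraint 2: D(Y) = {1,2}

Answer: {1,2}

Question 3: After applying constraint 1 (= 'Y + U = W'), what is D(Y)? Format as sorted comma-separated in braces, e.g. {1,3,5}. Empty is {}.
Answer: {1,2,4,6}

Derivation:
Constraint 1 (Y + U = W) on D(Y)={1,2,4,6,7} D(U)={1,2,3,4,5,7} D(W)={2,6,7}: Y {1,2,4,6,7}->{1,2,4,6}; U {1,2,3,4,5,7}->{1,2,3,4,5}
So after constraint 1: D(Y) = {1,2,4,6}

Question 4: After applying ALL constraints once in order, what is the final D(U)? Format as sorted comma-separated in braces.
Answer: {3,4}

Derivation:
Constraint 1 (Y + U = W) on D(Y)={1,2,4,6,7} D(U)={1,2,3,4,5,7} D(W)={2,6,7}: Y {1,2,4,6,7}->{1,2,4,6}; U {1,2,3,4,5,7}->{1,2,3,4,5}
Constraint 2 (Y + W = U) on D(Y)={1,2,4,6} D(W)={2,6,7} D(U)={1,2,3,4,5}: Y {1,2,4,6}->{1,2}; W {2,6,7}->{2}; U {1,2,3,4,5}->{3,4}
Constraint 3 (Y != W) on D(Y)={1,2} D(W)={2}: Y {1,2}->{1}
So after all 3 constraints: D(U) = {3,4}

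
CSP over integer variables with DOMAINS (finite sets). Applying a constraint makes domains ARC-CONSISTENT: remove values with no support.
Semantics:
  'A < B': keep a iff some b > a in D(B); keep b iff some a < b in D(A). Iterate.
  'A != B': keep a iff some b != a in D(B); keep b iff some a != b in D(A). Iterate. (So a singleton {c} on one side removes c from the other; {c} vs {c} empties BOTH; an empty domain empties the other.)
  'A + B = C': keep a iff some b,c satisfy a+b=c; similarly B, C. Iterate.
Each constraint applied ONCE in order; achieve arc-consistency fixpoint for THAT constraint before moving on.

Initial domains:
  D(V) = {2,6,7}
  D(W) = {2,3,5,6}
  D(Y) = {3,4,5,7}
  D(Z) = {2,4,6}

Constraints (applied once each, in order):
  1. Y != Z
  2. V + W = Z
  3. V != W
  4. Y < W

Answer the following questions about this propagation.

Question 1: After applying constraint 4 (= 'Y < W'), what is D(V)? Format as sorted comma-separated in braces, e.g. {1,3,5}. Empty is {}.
Answer: {}

Derivation:
Constraint 1 (Y != Z) on D(Y)={3,4,5,7} D(Z)={2,4,6}: no change
Constraint 2 (V + W = Z) on D(V)={2,6,7} D(W)={2,3,5,6} D(Z)={2,4,6}: V {2,6,7}->{2}; W {2,3,5,6}->{2}; Z {2,4,6}->{4}
Constraint 3 (V != W) on D(V)={2} D(W)={2}: V {2}->{}; W {2}->{}
Constraint 4 (Y < W) on D(Y)={3,4,5,7} D(W)={}: Y {3,4,5,7}->{}
So after constraint 4: D(V) = {}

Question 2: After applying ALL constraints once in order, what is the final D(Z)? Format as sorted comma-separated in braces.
Constraint 1 (Y != Z) on D(Y)={3,4,5,7} D(Z)={2,4,6}: no change
Constraint 2 (V + W = Z) on D(V)={2,6,7} D(W)={2,3,5,6} D(Z)={2,4,6}: V {2,6,7}->{2}; W {2,3,5,6}->{2}; Z {2,4,6}->{4}
Constraint 3 (V != W) on D(V)={2} D(W)={2}: V {2}->{}; W {2}->{}
Constraint 4 (Y < W) on D(Y)={3,4,5,7} D(W)={}: Y {3,4,5,7}->{}
So after all 4 constraints: D(Z) = {4}

Answer: {4}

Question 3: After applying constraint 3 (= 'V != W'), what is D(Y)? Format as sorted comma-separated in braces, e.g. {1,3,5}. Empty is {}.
Answer: {3,4,5,7}

Derivation:
Constraint 1 (Y != Z) on D(Y)={3,4,5,7} D(Z)={2,4,6}: no change
Constraint 2 (V + W = Z) on D(V)={2,6,7} D(W)={2,3,5,6} D(Z)={2,4,6}: V {2,6,7}->{2}; W {2,3,5,6}->{2}; Z {2,4,6}->{4}
Constraint 3 (V != W) on D(V)={2} D(W)={2}: V {2}->{}; W {2}->{}
So after constraint 3: D(Y) = {3,4,5,7}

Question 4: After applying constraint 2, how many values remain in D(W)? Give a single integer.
Answer: 1

Derivation:
Constraint 1 (Y != Z) on D(Y)={3,4,5,7} D(Z)={2,4,6}: no change
Constraint 2 (V + W = Z) on D(V)={2,6,7} D(W)={2,3,5,6} D(Z)={2,4,6}: V {2,6,7}->{2}; W {2,3,5,6}->{2}; Z {2,4,6}->{4}
So after constraint 2: D(W)={2}, size = 1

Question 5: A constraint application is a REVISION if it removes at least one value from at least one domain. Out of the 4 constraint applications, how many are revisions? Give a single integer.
Answer: 3

Derivation:
Constraint 1 (Y != Z) on D(Y)={3,4,5,7} D(Z)={2,4,6}: no change => not a revision
Constraint 2 (V + W = Z) on D(V)={2,6,7} D(W)={2,3,5,6} D(Z)={2,4,6}: V {2,6,7}->{2}; W {2,3,5,6}->{2}; Z {2,4,6}->{4} => REVISION
Constraint 3 (V != W) on D(V)={2} D(W)={2}: V {2}->{}; W {2}->{} => REVISION
Constraint 4 (Y < W) on D(Y)={3,4,5,7} D(W)={}: Y {3,4,5,7}->{} => REVISION
Total revisions = 3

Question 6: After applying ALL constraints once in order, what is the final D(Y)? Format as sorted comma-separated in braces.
Answer: {}

Derivation:
Constraint 1 (Y != Z) on D(Y)={3,4,5,7} D(Z)={2,4,6}: no change
Constraint 2 (V + W = Z) on D(V)={2,6,7} D(W)={2,3,5,6} D(Z)={2,4,6}: V {2,6,7}->{2}; W {2,3,5,6}->{2}; Z {2,4,6}->{4}
Constraint 3 (V != W) on D(V)={2} D(W)={2}: V {2}->{}; W {2}->{}
Constraint 4 (Y < W) on D(Y)={3,4,5,7} D(W)={}: Y {3,4,5,7}->{}
So after all 4 constraints: D(Y) = {}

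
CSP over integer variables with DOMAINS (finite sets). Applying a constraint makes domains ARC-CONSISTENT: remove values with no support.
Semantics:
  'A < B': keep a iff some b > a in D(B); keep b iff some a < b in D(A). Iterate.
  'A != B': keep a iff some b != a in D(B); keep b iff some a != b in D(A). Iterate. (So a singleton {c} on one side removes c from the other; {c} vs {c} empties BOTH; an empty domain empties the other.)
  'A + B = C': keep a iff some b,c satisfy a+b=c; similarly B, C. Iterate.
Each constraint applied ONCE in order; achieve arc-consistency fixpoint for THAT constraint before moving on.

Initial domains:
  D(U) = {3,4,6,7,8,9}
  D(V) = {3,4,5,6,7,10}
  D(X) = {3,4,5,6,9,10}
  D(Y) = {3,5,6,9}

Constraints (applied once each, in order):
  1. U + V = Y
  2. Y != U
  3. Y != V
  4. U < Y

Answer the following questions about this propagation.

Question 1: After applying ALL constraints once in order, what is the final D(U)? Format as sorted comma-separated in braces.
Constraint 1 (U + V = Y) on D(U)={3,4,6,7,8,9} D(V)={3,4,5,6,7,10} D(Y)={3,5,6,9}: U {3,4,6,7,8,9}->{3,4,6}; V {3,4,5,6,7,10}->{3,5,6}; Y {3,5,6,9}->{6,9}
Constraint 2 (Y != U) on D(Y)={6,9} D(U)={3,4,6}: no change
Constraint 3 (Y != V) on D(Y)={6,9} D(V)={3,5,6}: no change
Constraint 4 (U < Y) on D(U)={3,4,6} D(Y)={6,9}: no change
So after all 4 constraints: D(U) = {3,4,6}

Answer: {3,4,6}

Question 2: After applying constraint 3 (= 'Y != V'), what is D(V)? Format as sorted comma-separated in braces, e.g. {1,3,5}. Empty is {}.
Answer: {3,5,6}

Derivation:
Constraint 1 (U + V = Y) on D(U)={3,4,6,7,8,9} D(V)={3,4,5,6,7,10} D(Y)={3,5,6,9}: U {3,4,6,7,8,9}->{3,4,6}; V {3,4,5,6,7,10}->{3,5,6}; Y {3,5,6,9}->{6,9}
Constraint 2 (Y != U) on D(Y)={6,9} D(U)={3,4,6}: no change
Constraint 3 (Y != V) on D(Y)={6,9} D(V)={3,5,6}: no change
So after constraint 3: D(V) = {3,5,6}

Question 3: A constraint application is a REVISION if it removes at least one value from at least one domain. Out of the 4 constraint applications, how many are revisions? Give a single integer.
Constraint 1 (U + V = Y) on D(U)={3,4,6,7,8,9} D(V)={3,4,5,6,7,10} D(Y)={3,5,6,9}: U {3,4,6,7,8,9}->{3,4,6}; V {3,4,5,6,7,10}->{3,5,6}; Y {3,5,6,9}->{6,9} => REVISION
Constraint 2 (Y != U) on D(Y)={6,9} D(U)={3,4,6}: no change => not a revision
Constraint 3 (Y != V) on D(Y)={6,9} D(V)={3,5,6}: no change => not a revision
Constraint 4 (U < Y) on D(U)={3,4,6} D(Y)={6,9}: no change => not a revision
Total revisions = 1

Answer: 1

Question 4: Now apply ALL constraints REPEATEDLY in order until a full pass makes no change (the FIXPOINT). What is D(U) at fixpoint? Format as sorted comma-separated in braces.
pass 0 (initial): D(U)={3,4,6,7,8,9}
pass 1: U {3,4,6,7,8,9}->{3,4,6}; V {3,4,5,6,7,10}->{3,5,6}; Y {3,5,6,9}->{6,9}
pass 2: no change
Fixpoint after 2 passes: D(U) = {3,4,6}

Answer: {3,4,6}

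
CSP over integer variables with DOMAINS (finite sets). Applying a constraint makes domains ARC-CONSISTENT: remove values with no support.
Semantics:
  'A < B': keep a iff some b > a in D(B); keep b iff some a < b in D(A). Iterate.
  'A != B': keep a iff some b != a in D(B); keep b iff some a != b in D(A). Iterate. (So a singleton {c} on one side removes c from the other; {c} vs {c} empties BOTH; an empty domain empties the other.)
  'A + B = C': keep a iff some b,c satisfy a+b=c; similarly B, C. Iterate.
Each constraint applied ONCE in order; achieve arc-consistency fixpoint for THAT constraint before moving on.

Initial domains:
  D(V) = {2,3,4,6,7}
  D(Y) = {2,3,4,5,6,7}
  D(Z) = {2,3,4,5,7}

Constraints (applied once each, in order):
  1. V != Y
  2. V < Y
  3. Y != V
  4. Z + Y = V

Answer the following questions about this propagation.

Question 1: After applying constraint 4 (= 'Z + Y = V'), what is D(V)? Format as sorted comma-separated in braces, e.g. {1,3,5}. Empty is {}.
Answer: {6}

Derivation:
Constraint 1 (V != Y) on D(V)={2,3,4,6,7} D(Y)={2,3,4,5,6,7}: no change
Constraint 2 (V < Y) on D(V)={2,3,4,6,7} D(Y)={2,3,4,5,6,7}: V {2,3,4,6,7}->{2,3,4,6}; Y {2,3,4,5,6,7}->{3,4,5,6,7}
Constraint 3 (Y != V) on D(Y)={3,4,5,6,7} D(V)={2,3,4,6}: no change
Constraint 4 (Z + Y = V) on D(Z)={2,3,4,5,7} D(Y)={3,4,5,6,7} D(V)={2,3,4,6}: Z {2,3,4,5,7}->{2,3}; Y {3,4,5,6,7}->{3,4}; V {2,3,4,6}->{6}
So after constraint 4: D(V) = {6}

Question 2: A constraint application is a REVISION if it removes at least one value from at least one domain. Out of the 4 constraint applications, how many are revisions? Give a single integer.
Constraint 1 (V != Y) on D(V)={2,3,4,6,7} D(Y)={2,3,4,5,6,7}: no change => not a revision
Constraint 2 (V < Y) on D(V)={2,3,4,6,7} D(Y)={2,3,4,5,6,7}: V {2,3,4,6,7}->{2,3,4,6}; Y {2,3,4,5,6,7}->{3,4,5,6,7} => REVISION
Constraint 3 (Y != V) on D(Y)={3,4,5,6,7} D(V)={2,3,4,6}: no change => not a revision
Constraint 4 (Z + Y = V) on D(Z)={2,3,4,5,7} D(Y)={3,4,5,6,7} D(V)={2,3,4,6}: Z {2,3,4,5,7}->{2,3}; Y {3,4,5,6,7}->{3,4}; V {2,3,4,6}->{6} => REVISION
Total revisions = 2

Answer: 2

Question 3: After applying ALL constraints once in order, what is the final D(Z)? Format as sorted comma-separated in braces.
Answer: {2,3}

Derivation:
Constraint 1 (V != Y) on D(V)={2,3,4,6,7} D(Y)={2,3,4,5,6,7}: no change
Constraint 2 (V < Y) on D(V)={2,3,4,6,7} D(Y)={2,3,4,5,6,7}: V {2,3,4,6,7}->{2,3,4,6}; Y {2,3,4,5,6,7}->{3,4,5,6,7}
Constraint 3 (Y != V) on D(Y)={3,4,5,6,7} D(V)={2,3,4,6}: no change
Constraint 4 (Z + Y = V) on D(Z)={2,3,4,5,7} D(Y)={3,4,5,6,7} D(V)={2,3,4,6}: Z {2,3,4,5,7}->{2,3}; Y {3,4,5,6,7}->{3,4}; V {2,3,4,6}->{6}
So after all 4 constraints: D(Z) = {2,3}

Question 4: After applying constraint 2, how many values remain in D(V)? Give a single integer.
Constraint 1 (V != Y) on D(V)={2,3,4,6,7} D(Y)={2,3,4,5,6,7}: no change
Constraint 2 (V < Y) on D(V)={2,3,4,6,7} D(Y)={2,3,4,5,6,7}: V {2,3,4,6,7}->{2,3,4,6}; Y {2,3,4,5,6,7}->{3,4,5,6,7}
So after constraint 2: D(V)={2,3,4,6}, size = 4

Answer: 4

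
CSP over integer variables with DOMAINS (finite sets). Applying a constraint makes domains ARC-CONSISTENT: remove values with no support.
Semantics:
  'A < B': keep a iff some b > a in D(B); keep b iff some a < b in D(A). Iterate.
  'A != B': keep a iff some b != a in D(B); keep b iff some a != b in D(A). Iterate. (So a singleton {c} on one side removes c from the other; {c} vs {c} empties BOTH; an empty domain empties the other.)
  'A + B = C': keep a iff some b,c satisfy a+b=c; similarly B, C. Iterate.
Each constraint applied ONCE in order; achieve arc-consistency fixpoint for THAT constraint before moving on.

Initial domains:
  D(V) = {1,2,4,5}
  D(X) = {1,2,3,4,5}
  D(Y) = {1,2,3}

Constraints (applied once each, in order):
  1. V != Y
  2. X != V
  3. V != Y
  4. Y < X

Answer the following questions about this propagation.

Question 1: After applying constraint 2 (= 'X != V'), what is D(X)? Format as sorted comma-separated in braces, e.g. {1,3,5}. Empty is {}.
Constraint 1 (V != Y) on D(V)={1,2,4,5} D(Y)={1,2,3}: no change
Constraint 2 (X != V) on D(X)={1,2,3,4,5} D(V)={1,2,4,5}: no change
So after constraint 2: D(X) = {1,2,3,4,5}

Answer: {1,2,3,4,5}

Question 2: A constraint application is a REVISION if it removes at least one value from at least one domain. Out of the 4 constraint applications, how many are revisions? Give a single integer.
Answer: 1

Derivation:
Constraint 1 (V != Y) on D(V)={1,2,4,5} D(Y)={1,2,3}: no change => not a revision
Constraint 2 (X != V) on D(X)={1,2,3,4,5} D(V)={1,2,4,5}: no change => not a revision
Constraint 3 (V != Y) on D(V)={1,2,4,5} D(Y)={1,2,3}: no change => not a revision
Constraint 4 (Y < X) on D(Y)={1,2,3} D(X)={1,2,3,4,5}: X {1,2,3,4,5}->{2,3,4,5} => REVISION
Total revisions = 1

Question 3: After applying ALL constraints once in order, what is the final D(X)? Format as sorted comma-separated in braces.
Answer: {2,3,4,5}

Derivation:
Constraint 1 (V != Y) on D(V)={1,2,4,5} D(Y)={1,2,3}: no change
Constraint 2 (X != V) on D(X)={1,2,3,4,5} D(V)={1,2,4,5}: no change
Constraint 3 (V != Y) on D(V)={1,2,4,5} D(Y)={1,2,3}: no change
Constraint 4 (Y < X) on D(Y)={1,2,3} D(X)={1,2,3,4,5}: X {1,2,3,4,5}->{2,3,4,5}
So after all 4 constraints: D(X) = {2,3,4,5}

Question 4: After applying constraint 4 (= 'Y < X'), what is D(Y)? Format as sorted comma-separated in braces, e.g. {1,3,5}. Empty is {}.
Answer: {1,2,3}

Derivation:
Constraint 1 (V != Y) on D(V)={1,2,4,5} D(Y)={1,2,3}: no change
Constraint 2 (X != V) on D(X)={1,2,3,4,5} D(V)={1,2,4,5}: no change
Constraint 3 (V != Y) on D(V)={1,2,4,5} D(Y)={1,2,3}: no change
Constraint 4 (Y < X) on D(Y)={1,2,3} D(X)={1,2,3,4,5}: X {1,2,3,4,5}->{2,3,4,5}
So after constraint 4: D(Y) = {1,2,3}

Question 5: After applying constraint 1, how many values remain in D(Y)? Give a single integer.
Constraint 1 (V != Y) on D(V)={1,2,4,5} D(Y)={1,2,3}: no change
So after constraint 1: D(Y)={1,2,3}, size = 3

Answer: 3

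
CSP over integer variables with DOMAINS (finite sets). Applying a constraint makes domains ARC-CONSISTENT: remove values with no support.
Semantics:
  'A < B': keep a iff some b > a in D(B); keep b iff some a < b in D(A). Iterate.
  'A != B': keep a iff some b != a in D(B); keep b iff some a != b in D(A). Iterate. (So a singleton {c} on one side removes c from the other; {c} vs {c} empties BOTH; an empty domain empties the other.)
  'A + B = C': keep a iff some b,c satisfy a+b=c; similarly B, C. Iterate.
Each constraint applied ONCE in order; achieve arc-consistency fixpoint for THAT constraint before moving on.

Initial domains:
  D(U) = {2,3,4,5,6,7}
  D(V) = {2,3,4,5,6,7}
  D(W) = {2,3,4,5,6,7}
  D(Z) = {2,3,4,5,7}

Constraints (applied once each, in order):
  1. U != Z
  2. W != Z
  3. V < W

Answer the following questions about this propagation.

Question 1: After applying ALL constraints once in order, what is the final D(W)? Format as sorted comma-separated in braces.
Answer: {3,4,5,6,7}

Derivation:
Constraint 1 (U != Z) on D(U)={2,3,4,5,6,7} D(Z)={2,3,4,5,7}: no change
Constraint 2 (W != Z) on D(W)={2,3,4,5,6,7} D(Z)={2,3,4,5,7}: no change
Constraint 3 (V < W) on D(V)={2,3,4,5,6,7} D(W)={2,3,4,5,6,7}: V {2,3,4,5,6,7}->{2,3,4,5,6}; W {2,3,4,5,6,7}->{3,4,5,6,7}
So after all 3 constraints: D(W) = {3,4,5,6,7}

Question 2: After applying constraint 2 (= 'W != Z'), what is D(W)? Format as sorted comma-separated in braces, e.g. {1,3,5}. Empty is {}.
Constraint 1 (U != Z) on D(U)={2,3,4,5,6,7} D(Z)={2,3,4,5,7}: no change
Constraint 2 (W != Z) on D(W)={2,3,4,5,6,7} D(Z)={2,3,4,5,7}: no change
So after constraint 2: D(W) = {2,3,4,5,6,7}

Answer: {2,3,4,5,6,7}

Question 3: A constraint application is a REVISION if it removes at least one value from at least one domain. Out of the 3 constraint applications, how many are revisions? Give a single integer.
Answer: 1

Derivation:
Constraint 1 (U != Z) on D(U)={2,3,4,5,6,7} D(Z)={2,3,4,5,7}: no change => not a revision
Constraint 2 (W != Z) on D(W)={2,3,4,5,6,7} D(Z)={2,3,4,5,7}: no change => not a revision
Constraint 3 (V < W) on D(V)={2,3,4,5,6,7} D(W)={2,3,4,5,6,7}: V {2,3,4,5,6,7}->{2,3,4,5,6}; W {2,3,4,5,6,7}->{3,4,5,6,7} => REVISION
Total revisions = 1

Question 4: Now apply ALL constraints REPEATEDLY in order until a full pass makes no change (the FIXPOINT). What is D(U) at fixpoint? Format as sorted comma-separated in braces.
pass 0 (initial): D(U)={2,3,4,5,6,7}
pass 1: V {2,3,4,5,6,7}->{2,3,4,5,6}; W {2,3,4,5,6,7}->{3,4,5,6,7}
pass 2: no change
Fixpoint after 2 passes: D(U) = {2,3,4,5,6,7}

Answer: {2,3,4,5,6,7}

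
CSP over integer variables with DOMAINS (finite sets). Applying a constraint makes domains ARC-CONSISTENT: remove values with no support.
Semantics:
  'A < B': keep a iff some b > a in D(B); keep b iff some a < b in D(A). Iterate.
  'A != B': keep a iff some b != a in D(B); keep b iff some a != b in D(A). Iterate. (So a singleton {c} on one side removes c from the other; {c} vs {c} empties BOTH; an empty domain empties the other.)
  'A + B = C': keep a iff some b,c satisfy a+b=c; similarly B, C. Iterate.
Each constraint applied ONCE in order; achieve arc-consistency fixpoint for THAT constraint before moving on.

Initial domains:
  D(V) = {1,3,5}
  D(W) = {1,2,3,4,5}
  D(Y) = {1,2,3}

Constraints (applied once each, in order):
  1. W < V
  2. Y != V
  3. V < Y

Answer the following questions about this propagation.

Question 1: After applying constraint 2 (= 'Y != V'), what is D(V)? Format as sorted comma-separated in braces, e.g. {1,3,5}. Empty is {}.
Constraint 1 (W < V) on D(W)={1,2,3,4,5} D(V)={1,3,5}: W {1,2,3,4,5}->{1,2,3,4}; V {1,3,5}->{3,5}
Constraint 2 (Y != V) on D(Y)={1,2,3} D(V)={3,5}: no change
So after constraint 2: D(V) = {3,5}

Answer: {3,5}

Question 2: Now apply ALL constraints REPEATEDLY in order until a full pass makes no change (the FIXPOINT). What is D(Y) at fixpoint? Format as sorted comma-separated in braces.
pass 0 (initial): D(Y)={1,2,3}
pass 1: V {1,3,5}->{}; W {1,2,3,4,5}->{1,2,3,4}; Y {1,2,3}->{}
pass 2: W {1,2,3,4}->{}
pass 3: no change
Fixpoint after 3 passes: D(Y) = {}

Answer: {}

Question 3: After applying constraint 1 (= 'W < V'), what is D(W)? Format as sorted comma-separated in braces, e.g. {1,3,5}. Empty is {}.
Answer: {1,2,3,4}

Derivation:
Constraint 1 (W < V) on D(W)={1,2,3,4,5} D(V)={1,3,5}: W {1,2,3,4,5}->{1,2,3,4}; V {1,3,5}->{3,5}
So after constraint 1: D(W) = {1,2,3,4}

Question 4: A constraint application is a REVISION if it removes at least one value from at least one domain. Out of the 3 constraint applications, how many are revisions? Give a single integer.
Answer: 2

Derivation:
Constraint 1 (W < V) on D(W)={1,2,3,4,5} D(V)={1,3,5}: W {1,2,3,4,5}->{1,2,3,4}; V {1,3,5}->{3,5} => REVISION
Constraint 2 (Y != V) on D(Y)={1,2,3} D(V)={3,5}: no change => not a revision
Constraint 3 (V < Y) on D(V)={3,5} D(Y)={1,2,3}: V {3,5}->{}; Y {1,2,3}->{} => REVISION
Total revisions = 2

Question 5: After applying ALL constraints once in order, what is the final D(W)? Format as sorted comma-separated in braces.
Answer: {1,2,3,4}

Derivation:
Constraint 1 (W < V) on D(W)={1,2,3,4,5} D(V)={1,3,5}: W {1,2,3,4,5}->{1,2,3,4}; V {1,3,5}->{3,5}
Constraint 2 (Y != V) on D(Y)={1,2,3} D(V)={3,5}: no change
Constraint 3 (V < Y) on D(V)={3,5} D(Y)={1,2,3}: V {3,5}->{}; Y {1,2,3}->{}
So after all 3 constraints: D(W) = {1,2,3,4}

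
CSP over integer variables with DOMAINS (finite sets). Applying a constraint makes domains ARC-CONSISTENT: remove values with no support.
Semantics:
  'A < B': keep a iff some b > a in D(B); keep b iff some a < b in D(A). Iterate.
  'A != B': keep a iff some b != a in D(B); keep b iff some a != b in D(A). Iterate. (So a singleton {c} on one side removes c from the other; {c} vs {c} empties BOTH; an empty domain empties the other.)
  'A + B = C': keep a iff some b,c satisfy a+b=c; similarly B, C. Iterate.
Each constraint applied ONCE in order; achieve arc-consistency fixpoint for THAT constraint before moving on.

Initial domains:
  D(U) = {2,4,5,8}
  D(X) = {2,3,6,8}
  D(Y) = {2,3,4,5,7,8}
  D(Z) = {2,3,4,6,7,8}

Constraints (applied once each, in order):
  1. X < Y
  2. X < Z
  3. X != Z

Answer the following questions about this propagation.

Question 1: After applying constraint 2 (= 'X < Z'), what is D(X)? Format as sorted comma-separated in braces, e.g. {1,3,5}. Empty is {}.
Answer: {2,3,6}

Derivation:
Constraint 1 (X < Y) on D(X)={2,3,6,8} D(Y)={2,3,4,5,7,8}: X {2,3,6,8}->{2,3,6}; Y {2,3,4,5,7,8}->{3,4,5,7,8}
Constraint 2 (X < Z) on D(X)={2,3,6} D(Z)={2,3,4,6,7,8}: Z {2,3,4,6,7,8}->{3,4,6,7,8}
So after constraint 2: D(X) = {2,3,6}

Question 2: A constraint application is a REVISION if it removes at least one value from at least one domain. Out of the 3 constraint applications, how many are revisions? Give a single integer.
Answer: 2

Derivation:
Constraint 1 (X < Y) on D(X)={2,3,6,8} D(Y)={2,3,4,5,7,8}: X {2,3,6,8}->{2,3,6}; Y {2,3,4,5,7,8}->{3,4,5,7,8} => REVISION
Constraint 2 (X < Z) on D(X)={2,3,6} D(Z)={2,3,4,6,7,8}: Z {2,3,4,6,7,8}->{3,4,6,7,8} => REVISION
Constraint 3 (X != Z) on D(X)={2,3,6} D(Z)={3,4,6,7,8}: no change => not a revision
Total revisions = 2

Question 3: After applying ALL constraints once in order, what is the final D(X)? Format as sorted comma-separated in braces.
Answer: {2,3,6}

Derivation:
Constraint 1 (X < Y) on D(X)={2,3,6,8} D(Y)={2,3,4,5,7,8}: X {2,3,6,8}->{2,3,6}; Y {2,3,4,5,7,8}->{3,4,5,7,8}
Constraint 2 (X < Z) on D(X)={2,3,6} D(Z)={2,3,4,6,7,8}: Z {2,3,4,6,7,8}->{3,4,6,7,8}
Constraint 3 (X != Z) on D(X)={2,3,6} D(Z)={3,4,6,7,8}: no change
So after all 3 constraints: D(X) = {2,3,6}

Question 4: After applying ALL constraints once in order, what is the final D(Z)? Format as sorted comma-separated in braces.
Constraint 1 (X < Y) on D(X)={2,3,6,8} D(Y)={2,3,4,5,7,8}: X {2,3,6,8}->{2,3,6}; Y {2,3,4,5,7,8}->{3,4,5,7,8}
Constraint 2 (X < Z) on D(X)={2,3,6} D(Z)={2,3,4,6,7,8}: Z {2,3,4,6,7,8}->{3,4,6,7,8}
Constraint 3 (X != Z) on D(X)={2,3,6} D(Z)={3,4,6,7,8}: no change
So after all 3 constraints: D(Z) = {3,4,6,7,8}

Answer: {3,4,6,7,8}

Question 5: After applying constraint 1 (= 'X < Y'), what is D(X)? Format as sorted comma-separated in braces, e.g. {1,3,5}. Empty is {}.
Answer: {2,3,6}

Derivation:
Constraint 1 (X < Y) on D(X)={2,3,6,8} D(Y)={2,3,4,5,7,8}: X {2,3,6,8}->{2,3,6}; Y {2,3,4,5,7,8}->{3,4,5,7,8}
So after constraint 1: D(X) = {2,3,6}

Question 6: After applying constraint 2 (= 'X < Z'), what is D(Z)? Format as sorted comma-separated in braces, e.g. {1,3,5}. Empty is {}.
Constraint 1 (X < Y) on D(X)={2,3,6,8} D(Y)={2,3,4,5,7,8}: X {2,3,6,8}->{2,3,6}; Y {2,3,4,5,7,8}->{3,4,5,7,8}
Constraint 2 (X < Z) on D(X)={2,3,6} D(Z)={2,3,4,6,7,8}: Z {2,3,4,6,7,8}->{3,4,6,7,8}
So after constraint 2: D(Z) = {3,4,6,7,8}

Answer: {3,4,6,7,8}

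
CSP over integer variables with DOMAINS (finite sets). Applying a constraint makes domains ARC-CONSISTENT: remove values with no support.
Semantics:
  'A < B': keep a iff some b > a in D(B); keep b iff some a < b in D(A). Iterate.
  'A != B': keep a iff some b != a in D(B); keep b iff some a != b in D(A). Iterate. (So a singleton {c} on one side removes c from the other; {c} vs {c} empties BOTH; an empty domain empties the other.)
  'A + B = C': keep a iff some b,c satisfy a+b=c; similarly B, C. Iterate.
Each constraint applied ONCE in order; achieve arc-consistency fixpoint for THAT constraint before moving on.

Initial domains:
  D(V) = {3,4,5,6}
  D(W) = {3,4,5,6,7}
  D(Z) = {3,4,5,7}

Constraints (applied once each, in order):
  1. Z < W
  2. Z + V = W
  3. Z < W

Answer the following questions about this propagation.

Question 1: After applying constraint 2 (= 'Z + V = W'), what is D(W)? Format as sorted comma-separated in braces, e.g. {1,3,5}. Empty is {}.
Constraint 1 (Z < W) on D(Z)={3,4,5,7} D(W)={3,4,5,6,7}: Z {3,4,5,7}->{3,4,5}; W {3,4,5,6,7}->{4,5,6,7}
Constraint 2 (Z + V = W) on D(Z)={3,4,5} D(V)={3,4,5,6} D(W)={4,5,6,7}: Z {3,4,5}->{3,4}; V {3,4,5,6}->{3,4}; W {4,5,6,7}->{6,7}
So after constraint 2: D(W) = {6,7}

Answer: {6,7}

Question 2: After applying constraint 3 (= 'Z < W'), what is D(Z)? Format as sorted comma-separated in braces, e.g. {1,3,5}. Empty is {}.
Constraint 1 (Z < W) on D(Z)={3,4,5,7} D(W)={3,4,5,6,7}: Z {3,4,5,7}->{3,4,5}; W {3,4,5,6,7}->{4,5,6,7}
Constraint 2 (Z + V = W) on D(Z)={3,4,5} D(V)={3,4,5,6} D(W)={4,5,6,7}: Z {3,4,5}->{3,4}; V {3,4,5,6}->{3,4}; W {4,5,6,7}->{6,7}
Constraint 3 (Z < W) on D(Z)={3,4} D(W)={6,7}: no change
So after constraint 3: D(Z) = {3,4}

Answer: {3,4}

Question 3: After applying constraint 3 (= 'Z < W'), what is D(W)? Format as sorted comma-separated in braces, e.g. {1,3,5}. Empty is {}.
Answer: {6,7}

Derivation:
Constraint 1 (Z < W) on D(Z)={3,4,5,7} D(W)={3,4,5,6,7}: Z {3,4,5,7}->{3,4,5}; W {3,4,5,6,7}->{4,5,6,7}
Constraint 2 (Z + V = W) on D(Z)={3,4,5} D(V)={3,4,5,6} D(W)={4,5,6,7}: Z {3,4,5}->{3,4}; V {3,4,5,6}->{3,4}; W {4,5,6,7}->{6,7}
Constraint 3 (Z < W) on D(Z)={3,4} D(W)={6,7}: no change
So after constraint 3: D(W) = {6,7}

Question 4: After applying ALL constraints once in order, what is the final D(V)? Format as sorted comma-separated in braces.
Answer: {3,4}

Derivation:
Constraint 1 (Z < W) on D(Z)={3,4,5,7} D(W)={3,4,5,6,7}: Z {3,4,5,7}->{3,4,5}; W {3,4,5,6,7}->{4,5,6,7}
Constraint 2 (Z + V = W) on D(Z)={3,4,5} D(V)={3,4,5,6} D(W)={4,5,6,7}: Z {3,4,5}->{3,4}; V {3,4,5,6}->{3,4}; W {4,5,6,7}->{6,7}
Constraint 3 (Z < W) on D(Z)={3,4} D(W)={6,7}: no change
So after all 3 constraints: D(V) = {3,4}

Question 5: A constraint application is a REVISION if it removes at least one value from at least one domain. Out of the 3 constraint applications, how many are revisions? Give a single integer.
Answer: 2

Derivation:
Constraint 1 (Z < W) on D(Z)={3,4,5,7} D(W)={3,4,5,6,7}: Z {3,4,5,7}->{3,4,5}; W {3,4,5,6,7}->{4,5,6,7} => REVISION
Constraint 2 (Z + V = W) on D(Z)={3,4,5} D(V)={3,4,5,6} D(W)={4,5,6,7}: Z {3,4,5}->{3,4}; V {3,4,5,6}->{3,4}; W {4,5,6,7}->{6,7} => REVISION
Constraint 3 (Z < W) on D(Z)={3,4} D(W)={6,7}: no change => not a revision
Total revisions = 2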